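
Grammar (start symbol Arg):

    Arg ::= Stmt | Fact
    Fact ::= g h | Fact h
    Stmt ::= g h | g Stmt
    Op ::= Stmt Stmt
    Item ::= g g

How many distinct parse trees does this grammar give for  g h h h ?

1

Parse trees for g h h h:
  [Arg [Fact [Fact [Fact g h] h] h]]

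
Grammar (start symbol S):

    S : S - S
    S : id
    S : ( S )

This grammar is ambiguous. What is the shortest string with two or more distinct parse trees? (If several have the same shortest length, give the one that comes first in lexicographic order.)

id - id - id

length 1: no string has ≥2 trees
length 3: no string has ≥2 trees
length 5: id - id - id has 2 parse trees

Two derivations of id - id - id:
  S ⇒ S - S ⇒ S - S - S ⇒ id - S - S ⇒ id - id - S ⇒ id - id - id
  S ⇒ S - S ⇒ id - S ⇒ id - S - S ⇒ id - id - S ⇒ id - id - id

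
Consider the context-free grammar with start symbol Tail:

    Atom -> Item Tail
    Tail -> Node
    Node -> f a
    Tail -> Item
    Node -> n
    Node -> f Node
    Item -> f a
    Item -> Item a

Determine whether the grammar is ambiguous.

Ambiguous

Witness: f a

Derivation 1: Tail ⇒ Node ⇒ f a
Derivation 2: Tail ⇒ Item ⇒ f a

Two distinct leftmost derivations for the same string.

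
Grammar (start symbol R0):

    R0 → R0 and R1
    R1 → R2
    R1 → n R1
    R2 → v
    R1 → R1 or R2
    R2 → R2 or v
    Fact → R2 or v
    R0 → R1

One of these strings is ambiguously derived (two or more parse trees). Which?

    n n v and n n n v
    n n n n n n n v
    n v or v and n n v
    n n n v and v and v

n v or v and n n v

n n v and n n n v: 1 tree
n n n n n n n v: 1 tree
n v or v and n n v: 3 trees
n n n v and v and v: 1 tree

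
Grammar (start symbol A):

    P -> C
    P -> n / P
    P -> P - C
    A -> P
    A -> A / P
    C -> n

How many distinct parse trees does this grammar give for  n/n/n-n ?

Parse trees for n/n/n-n:
  [A [P n / [P n / [P [P [C n]] - [C n]]]]]
  [A [P n / [P [P n / [P [C n]]] - [C n]]]]
  [A [P [P n / [P n / [P [C n]]]] - [C n]]]
  [A [A [P [C n]]] / [P n / [P [P [C n]] - [C n]]]]
  [A [A [P [C n]]] / [P [P n / [P [C n]]] - [C n]]]
  [A [A [P n / [P [C n]]]] / [P [P [C n]] - [C n]]]
  [A [A [A [P [C n]]] / [P [C n]]] / [P [P [C n]] - [C n]]]

7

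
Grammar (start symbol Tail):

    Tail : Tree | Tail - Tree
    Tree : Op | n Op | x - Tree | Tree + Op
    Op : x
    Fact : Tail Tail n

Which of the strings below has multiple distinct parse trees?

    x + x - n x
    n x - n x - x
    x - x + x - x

x - x + x - x

x + x - n x: 1 tree
n x - n x - x: 1 tree
x - x + x - x: 3 trees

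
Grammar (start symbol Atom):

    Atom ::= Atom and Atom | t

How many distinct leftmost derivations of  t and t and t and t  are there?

Parse trees for t and t and t and t:
  [Atom [Atom t] and [Atom [Atom t] and [Atom [Atom t] and [Atom t]]]]
  [Atom [Atom t] and [Atom [Atom [Atom t] and [Atom t]] and [Atom t]]]
  [Atom [Atom [Atom t] and [Atom t]] and [Atom [Atom t] and [Atom t]]]
  [Atom [Atom [Atom t] and [Atom [Atom t] and [Atom t]]] and [Atom t]]
  [Atom [Atom [Atom [Atom t] and [Atom t]] and [Atom t]] and [Atom t]]

5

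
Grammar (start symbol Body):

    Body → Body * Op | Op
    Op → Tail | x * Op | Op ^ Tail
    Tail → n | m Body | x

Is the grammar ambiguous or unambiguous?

Witness: x * n

Derivation 1: Body ⇒ Body * Op ⇒ Op * Op ⇒ Tail * Op ⇒ x * Op ⇒ x * Tail ⇒ x * n
Derivation 2: Body ⇒ Op ⇒ x * Op ⇒ x * Tail ⇒ x * n

Two distinct leftmost derivations for the same string.

Ambiguous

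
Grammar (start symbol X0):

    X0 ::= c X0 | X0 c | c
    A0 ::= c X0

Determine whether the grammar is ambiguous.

Witness: c c

Derivation 1: X0 ⇒ c X0 ⇒ c c
Derivation 2: X0 ⇒ X0 c ⇒ c c

Two distinct leftmost derivations for the same string.

Ambiguous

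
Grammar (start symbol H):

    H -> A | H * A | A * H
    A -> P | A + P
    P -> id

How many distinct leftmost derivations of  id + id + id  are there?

Parse trees for id + id + id:
  [H [A [A [A [P id]] + [P id]] + [P id]]]

1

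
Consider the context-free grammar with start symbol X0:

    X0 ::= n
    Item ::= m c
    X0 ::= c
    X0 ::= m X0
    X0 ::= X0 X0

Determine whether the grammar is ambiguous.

Witness: c c c

Derivation 1: X0 ⇒ X0 X0 ⇒ c X0 ⇒ c X0 X0 ⇒ c c X0 ⇒ c c c
Derivation 2: X0 ⇒ X0 X0 ⇒ X0 X0 X0 ⇒ c X0 X0 ⇒ c c X0 ⇒ c c c

Two distinct leftmost derivations for the same string.

Ambiguous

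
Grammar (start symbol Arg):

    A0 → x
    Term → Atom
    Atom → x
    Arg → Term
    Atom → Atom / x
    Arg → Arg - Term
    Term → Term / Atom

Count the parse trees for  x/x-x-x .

Parse trees for x/x-x-x:
  [Arg [Arg [Arg [Term [Atom [Atom x] / x]]] - [Term [Atom x]]] - [Term [Atom x]]]
  [Arg [Arg [Arg [Term [Term [Atom x]] / [Atom x]]] - [Term [Atom x]]] - [Term [Atom x]]]

2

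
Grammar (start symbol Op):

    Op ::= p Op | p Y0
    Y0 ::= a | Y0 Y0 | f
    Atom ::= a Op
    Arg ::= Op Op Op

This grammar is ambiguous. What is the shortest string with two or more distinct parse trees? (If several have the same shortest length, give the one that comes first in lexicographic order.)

length 2: no string has ≥2 trees
length 3: no string has ≥2 trees
length 4: p a a a has 2 parse trees

Two derivations of p a a a:
  Op ⇒ p Y0 ⇒ p Y0 Y0 ⇒ p a Y0 ⇒ p a Y0 Y0 ⇒ p a a Y0 ⇒ p a a a
  Op ⇒ p Y0 ⇒ p Y0 Y0 ⇒ p Y0 Y0 Y0 ⇒ p a Y0 Y0 ⇒ p a a Y0 ⇒ p a a a

p a a a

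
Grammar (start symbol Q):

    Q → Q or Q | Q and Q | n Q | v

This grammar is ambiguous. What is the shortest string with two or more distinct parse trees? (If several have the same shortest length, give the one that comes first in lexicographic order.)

n v and v

length 1: no string has ≥2 trees
length 2: no string has ≥2 trees
length 3: no string has ≥2 trees
length 4: n v and v has 2 parse trees

Two derivations of n v and v:
  Q ⇒ Q and Q ⇒ n Q and Q ⇒ n v and Q ⇒ n v and v
  Q ⇒ n Q ⇒ n Q and Q ⇒ n v and Q ⇒ n v and v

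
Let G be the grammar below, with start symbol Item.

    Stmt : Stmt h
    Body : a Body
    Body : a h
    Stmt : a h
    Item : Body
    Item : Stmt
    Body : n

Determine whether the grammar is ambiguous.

Ambiguous

Witness: a h

Derivation 1: Item ⇒ Body ⇒ a h
Derivation 2: Item ⇒ Stmt ⇒ a h

Two distinct leftmost derivations for the same string.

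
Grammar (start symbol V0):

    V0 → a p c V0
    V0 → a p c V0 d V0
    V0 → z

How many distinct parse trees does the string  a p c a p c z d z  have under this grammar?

Parse trees for a p c a p c z d z:
  [V0 a p c [V0 a p c [V0 z] d [V0 z]]]
  [V0 a p c [V0 a p c [V0 z]] d [V0 z]]

2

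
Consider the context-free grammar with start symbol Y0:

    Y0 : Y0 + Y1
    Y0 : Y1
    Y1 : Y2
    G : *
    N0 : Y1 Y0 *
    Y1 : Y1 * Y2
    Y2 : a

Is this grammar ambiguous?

(G, N0 are unreachable from Y0, so their rules don't affect L(Y0).) The grammar is stratified — Y0 handles '+' (left-recursive), Y1 handles '*', Y2 atoms. Each operator has a fixed associativity and precedence level, so every string has one parse.

Unambiguous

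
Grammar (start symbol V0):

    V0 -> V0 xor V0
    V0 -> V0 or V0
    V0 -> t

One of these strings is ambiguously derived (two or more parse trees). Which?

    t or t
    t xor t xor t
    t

t xor t xor t

t or t: 1 tree
t xor t xor t: 2 trees
t: 1 tree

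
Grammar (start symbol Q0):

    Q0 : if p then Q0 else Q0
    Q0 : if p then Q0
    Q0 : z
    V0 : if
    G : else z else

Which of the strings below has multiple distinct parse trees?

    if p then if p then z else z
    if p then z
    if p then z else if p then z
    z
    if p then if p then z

if p then if p then z else z: 2 trees
if p then z: 1 tree
if p then z else if p then z: 1 tree
z: 1 tree
if p then if p then z: 1 tree

if p then if p then z else z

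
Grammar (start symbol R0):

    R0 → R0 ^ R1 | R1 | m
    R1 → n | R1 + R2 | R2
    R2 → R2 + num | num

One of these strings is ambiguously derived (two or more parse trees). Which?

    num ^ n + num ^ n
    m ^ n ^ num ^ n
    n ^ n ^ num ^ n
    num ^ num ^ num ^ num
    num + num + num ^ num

num ^ n + num ^ n: 1 tree
m ^ n ^ num ^ n: 1 tree
n ^ n ^ num ^ n: 1 tree
num ^ num ^ num ^ num: 1 tree
num + num + num ^ num: 4 trees

num + num + num ^ num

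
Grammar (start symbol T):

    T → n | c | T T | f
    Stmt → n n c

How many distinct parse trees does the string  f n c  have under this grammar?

2

Parse trees for f n c:
  [T [T f] [T [T n] [T c]]]
  [T [T [T f] [T n]] [T c]]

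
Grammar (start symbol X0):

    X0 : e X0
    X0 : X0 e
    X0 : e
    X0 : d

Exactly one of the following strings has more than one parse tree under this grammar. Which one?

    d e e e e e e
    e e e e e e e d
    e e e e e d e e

d e e e e e e: 1 tree
e e e e e e e d: 1 tree
e e e e e d e e: 21 trees

e e e e e d e e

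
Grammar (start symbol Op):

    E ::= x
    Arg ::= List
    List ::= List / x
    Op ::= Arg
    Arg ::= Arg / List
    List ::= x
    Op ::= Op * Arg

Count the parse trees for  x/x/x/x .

Parse trees for x/x/x/x:
  [Op [Arg [List [List [List [List x] / x] / x] / x]]]
  [Op [Arg [Arg [List x]] / [List [List [List x] / x] / x]]]
  [Op [Arg [Arg [List [List x] / x]] / [List [List x] / x]]]
  [Op [Arg [Arg [Arg [List x]] / [List x]] / [List [List x] / x]]]
  [Op [Arg [Arg [List [List [List x] / x] / x]] / [List x]]]
  [Op [Arg [Arg [Arg [List x]] / [List [List x] / x]] / [List x]]]
  [Op [Arg [Arg [Arg [List [List x] / x]] / [List x]] / [List x]]]
  [Op [Arg [Arg [Arg [Arg [List x]] / [List x]] / [List x]] / [List x]]]

8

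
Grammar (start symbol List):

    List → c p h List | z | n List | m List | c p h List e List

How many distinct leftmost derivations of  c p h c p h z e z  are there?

Parse trees for c p h c p h z e z:
  [List c p h [List c p h [List z] e [List z]]]
  [List c p h [List c p h [List z]] e [List z]]

2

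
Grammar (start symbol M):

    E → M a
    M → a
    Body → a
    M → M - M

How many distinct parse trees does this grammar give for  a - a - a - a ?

5

Parse trees for a - a - a - a:
  [M [M a] - [M [M a] - [M [M a] - [M a]]]]
  [M [M a] - [M [M [M a] - [M a]] - [M a]]]
  [M [M [M a] - [M a]] - [M [M a] - [M a]]]
  [M [M [M a] - [M [M a] - [M a]]] - [M a]]
  [M [M [M [M a] - [M a]] - [M a]] - [M a]]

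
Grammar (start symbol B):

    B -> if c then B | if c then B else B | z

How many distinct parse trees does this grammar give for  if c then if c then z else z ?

2

Parse trees for if c then if c then z else z:
  [B if c then [B if c then [B z] else [B z]]]
  [B if c then [B if c then [B z]] else [B z]]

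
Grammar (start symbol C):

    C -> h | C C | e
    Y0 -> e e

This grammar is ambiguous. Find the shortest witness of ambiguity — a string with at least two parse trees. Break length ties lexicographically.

e e e

length 1: no string has ≥2 trees
length 2: no string has ≥2 trees
length 3: e e e has 2 parse trees

Two derivations of e e e:
  C ⇒ C C ⇒ C C C ⇒ e C C ⇒ e e C ⇒ e e e
  C ⇒ C C ⇒ e C ⇒ e C C ⇒ e e C ⇒ e e e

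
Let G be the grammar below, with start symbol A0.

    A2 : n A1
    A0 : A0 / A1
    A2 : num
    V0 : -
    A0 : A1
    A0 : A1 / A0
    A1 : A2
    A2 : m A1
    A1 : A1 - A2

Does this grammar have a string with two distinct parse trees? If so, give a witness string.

Ambiguous

Witness: num / num

Derivation 1: A0 ⇒ A0 / A1 ⇒ A1 / A1 ⇒ A2 / A1 ⇒ num / A1 ⇒ num / A2 ⇒ num / num
Derivation 2: A0 ⇒ A1 / A0 ⇒ A2 / A0 ⇒ num / A0 ⇒ num / A1 ⇒ num / A2 ⇒ num / num

Two distinct leftmost derivations for the same string.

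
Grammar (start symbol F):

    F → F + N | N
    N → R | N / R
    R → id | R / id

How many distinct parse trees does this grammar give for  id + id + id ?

Parse trees for id + id + id:
  [F [F [F [N [R id]]] + [N [R id]]] + [N [R id]]]

1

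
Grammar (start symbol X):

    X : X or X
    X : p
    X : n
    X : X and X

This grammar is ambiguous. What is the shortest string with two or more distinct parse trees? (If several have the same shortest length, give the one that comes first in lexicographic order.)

n and n and n

length 1: no string has ≥2 trees
length 3: no string has ≥2 trees
length 5: n and n and n has 2 parse trees

Two derivations of n and n and n:
  X ⇒ X and X ⇒ n and X ⇒ n and X and X ⇒ n and n and X ⇒ n and n and n
  X ⇒ X and X ⇒ X and X and X ⇒ n and X and X ⇒ n and n and X ⇒ n and n and n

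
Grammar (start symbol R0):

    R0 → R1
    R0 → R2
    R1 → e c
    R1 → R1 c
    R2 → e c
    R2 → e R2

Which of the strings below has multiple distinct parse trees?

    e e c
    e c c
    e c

e e c: 1 tree
e c c: 1 tree
e c: 2 trees

e c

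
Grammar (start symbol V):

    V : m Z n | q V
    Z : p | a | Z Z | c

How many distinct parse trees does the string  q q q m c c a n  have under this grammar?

Parse trees for q q q m c c a n:
  [V q [V q [V q [V m [Z [Z c] [Z [Z c] [Z a]]] n]]]]
  [V q [V q [V q [V m [Z [Z [Z c] [Z c]] [Z a]] n]]]]

2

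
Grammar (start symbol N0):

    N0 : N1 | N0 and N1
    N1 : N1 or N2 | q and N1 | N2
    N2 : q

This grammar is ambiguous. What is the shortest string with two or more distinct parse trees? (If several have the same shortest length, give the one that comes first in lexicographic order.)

q and q

length 1: no string has ≥2 trees
length 3: q and q has 2 parse trees

Two derivations of q and q:
  N0 ⇒ N1 ⇒ q and N1 ⇒ q and N2 ⇒ q and q
  N0 ⇒ N0 and N1 ⇒ N1 and N1 ⇒ N2 and N1 ⇒ q and N1 ⇒ q and N2 ⇒ q and q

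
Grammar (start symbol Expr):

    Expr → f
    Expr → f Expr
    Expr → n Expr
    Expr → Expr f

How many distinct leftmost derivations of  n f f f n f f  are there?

7

Parse trees for n f f f n f f:
  [Expr n [Expr f [Expr f [Expr f [Expr n [Expr f [Expr f]]]]]]]
  [Expr n [Expr f [Expr f [Expr f [Expr n [Expr [Expr f] f]]]]]]
  [Expr n [Expr f [Expr f [Expr f [Expr [Expr n [Expr f]] f]]]]]
  [Expr n [Expr f [Expr f [Expr [Expr f [Expr n [Expr f]]] f]]]]
  [Expr n [Expr f [Expr [Expr f [Expr f [Expr n [Expr f]]]] f]]]
  [Expr n [Expr [Expr f [Expr f [Expr f [Expr n [Expr f]]]]] f]]
  [Expr [Expr n [Expr f [Expr f [Expr f [Expr n [Expr f]]]]]] f]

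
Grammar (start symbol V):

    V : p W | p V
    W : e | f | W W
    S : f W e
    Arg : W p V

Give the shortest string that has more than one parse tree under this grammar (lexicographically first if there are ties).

length 2: no string has ≥2 trees
length 3: no string has ≥2 trees
length 4: p e e e has 2 parse trees

Two derivations of p e e e:
  V ⇒ p W ⇒ p W W ⇒ p e W ⇒ p e W W ⇒ p e e W ⇒ p e e e
  V ⇒ p W ⇒ p W W ⇒ p W W W ⇒ p e W W ⇒ p e e W ⇒ p e e e

p e e e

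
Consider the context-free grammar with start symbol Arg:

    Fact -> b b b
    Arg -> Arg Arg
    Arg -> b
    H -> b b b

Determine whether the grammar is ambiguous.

Ambiguous

Witness: b b b

Derivation 1: Arg ⇒ Arg Arg ⇒ Arg Arg Arg ⇒ b Arg Arg ⇒ b b Arg ⇒ b b b
Derivation 2: Arg ⇒ Arg Arg ⇒ b Arg ⇒ b Arg Arg ⇒ b b Arg ⇒ b b b

Two distinct leftmost derivations for the same string.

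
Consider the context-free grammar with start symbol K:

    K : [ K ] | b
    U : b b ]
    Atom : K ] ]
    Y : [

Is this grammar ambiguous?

(U, Atom, Y are unreachable from K, so their rules don't affect L(K).) Each string is a nest of matched brackets around a single atom. An opening bracket forces the recursive rule; an atom forces the base rule.

Unambiguous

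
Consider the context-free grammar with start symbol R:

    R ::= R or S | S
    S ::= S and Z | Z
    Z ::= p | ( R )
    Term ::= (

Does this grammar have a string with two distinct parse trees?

Unambiguous

Only R, S, Z are reachable from R; ignoring the rest: This is a standard precedence ladder (R over S over Z), with each level left-recursive on its own operator ('or' at R, 'and' at S). That structure is LR(1), hence unambiguous.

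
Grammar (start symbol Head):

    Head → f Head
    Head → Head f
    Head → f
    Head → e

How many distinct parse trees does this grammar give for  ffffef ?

5

Parse trees for ffffef:
  [Head f [Head f [Head f [Head f [Head [Head e] f]]]]]
  [Head f [Head f [Head f [Head [Head f [Head e]] f]]]]
  [Head f [Head f [Head [Head f [Head f [Head e]]] f]]]
  [Head f [Head [Head f [Head f [Head f [Head e]]]] f]]
  [Head [Head f [Head f [Head f [Head f [Head e]]]]] f]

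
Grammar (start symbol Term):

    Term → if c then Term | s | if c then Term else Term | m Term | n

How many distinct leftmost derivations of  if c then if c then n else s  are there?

Parse trees for if c then if c then n else s:
  [Term if c then [Term if c then [Term n] else [Term s]]]
  [Term if c then [Term if c then [Term n]] else [Term s]]

2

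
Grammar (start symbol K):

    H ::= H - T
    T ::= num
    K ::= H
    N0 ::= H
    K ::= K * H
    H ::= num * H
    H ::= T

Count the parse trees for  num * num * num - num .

Parse trees for num * num * num - num:
  [K [H [H num * [H num * [H [T num]]]] - [T num]]]
  [K [H num * [H [H num * [H [T num]]] - [T num]]]]
  [K [H num * [H num * [H [H [T num]] - [T num]]]]]
  [K [K [H [T num]]] * [H [H num * [H [T num]]] - [T num]]]
  [K [K [H [T num]]] * [H num * [H [H [T num]] - [T num]]]]
  [K [K [H num * [H [T num]]]] * [H [H [T num]] - [T num]]]
  [K [K [K [H [T num]]] * [H [T num]]] * [H [H [T num]] - [T num]]]

7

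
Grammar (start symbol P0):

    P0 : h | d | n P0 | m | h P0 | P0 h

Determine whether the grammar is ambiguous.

Ambiguous

Witness: h h

Derivation 1: P0 ⇒ h P0 ⇒ h h
Derivation 2: P0 ⇒ P0 h ⇒ h h

Two distinct leftmost derivations for the same string.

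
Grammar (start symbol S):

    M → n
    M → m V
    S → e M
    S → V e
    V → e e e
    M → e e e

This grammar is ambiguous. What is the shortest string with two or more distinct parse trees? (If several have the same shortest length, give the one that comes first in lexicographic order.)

length 2: no string has ≥2 trees
length 4: e e e e has 2 parse trees

Two derivations of e e e e:
  S ⇒ e M ⇒ e e e e
  S ⇒ V e ⇒ e e e e

e e e e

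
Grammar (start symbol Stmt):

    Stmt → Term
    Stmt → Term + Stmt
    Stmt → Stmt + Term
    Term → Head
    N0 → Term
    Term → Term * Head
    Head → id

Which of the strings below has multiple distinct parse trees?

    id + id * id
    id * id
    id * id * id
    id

id + id * id

id + id * id: 2 trees
id * id: 1 tree
id * id * id: 1 tree
id: 1 tree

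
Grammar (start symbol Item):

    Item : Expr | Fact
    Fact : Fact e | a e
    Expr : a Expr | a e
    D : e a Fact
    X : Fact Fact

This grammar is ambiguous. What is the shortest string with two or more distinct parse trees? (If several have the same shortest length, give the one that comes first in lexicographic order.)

length 2: a e has 2 parse trees

Two derivations of a e:
  Item ⇒ Expr ⇒ a e
  Item ⇒ Fact ⇒ a e

a e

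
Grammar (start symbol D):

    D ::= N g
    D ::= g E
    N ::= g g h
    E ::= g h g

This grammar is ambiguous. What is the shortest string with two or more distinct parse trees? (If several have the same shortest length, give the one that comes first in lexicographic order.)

length 4: g g h g has 2 parse trees

Two derivations of g g h g:
  D ⇒ N g ⇒ g g h g
  D ⇒ g E ⇒ g g h g

g g h g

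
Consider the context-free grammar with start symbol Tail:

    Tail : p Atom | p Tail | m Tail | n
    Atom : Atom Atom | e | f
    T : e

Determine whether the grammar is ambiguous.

Witness: p e e e

Derivation 1: Tail ⇒ p Atom ⇒ p Atom Atom ⇒ p Atom Atom Atom ⇒ p e Atom Atom ⇒ p e e Atom ⇒ p e e e
Derivation 2: Tail ⇒ p Atom ⇒ p Atom Atom ⇒ p e Atom ⇒ p e Atom Atom ⇒ p e e Atom ⇒ p e e e

Two distinct leftmost derivations for the same string.

Ambiguous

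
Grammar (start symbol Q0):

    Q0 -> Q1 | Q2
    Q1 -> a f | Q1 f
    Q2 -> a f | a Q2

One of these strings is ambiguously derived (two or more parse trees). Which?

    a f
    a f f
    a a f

a f

a f: 2 trees
a f f: 1 tree
a a f: 1 tree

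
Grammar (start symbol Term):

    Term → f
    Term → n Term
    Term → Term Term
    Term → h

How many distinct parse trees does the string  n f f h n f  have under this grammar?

14

Parse trees for n f f h n f (showing first 6 of 14):
  [Term n [Term [Term f] [Term [Term f] [Term [Term h] [Term n [Term f]]]]]]
  [Term n [Term [Term f] [Term [Term [Term f] [Term h]] [Term n [Term f]]]]]
  [Term n [Term [Term [Term f] [Term f]] [Term [Term h] [Term n [Term f]]]]]
  [Term n [Term [Term [Term f] [Term [Term f] [Term h]]] [Term n [Term f]]]]
  [Term n [Term [Term [Term [Term f] [Term f]] [Term h]] [Term n [Term f]]]]
  [Term [Term n [Term f]] [Term [Term f] [Term [Term h] [Term n [Term f]]]]]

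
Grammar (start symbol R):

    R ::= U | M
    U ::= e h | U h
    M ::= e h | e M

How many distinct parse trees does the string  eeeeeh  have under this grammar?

Parse trees for eeeeeh:
  [R [M e [M e [M e [M e [M e h]]]]]]

1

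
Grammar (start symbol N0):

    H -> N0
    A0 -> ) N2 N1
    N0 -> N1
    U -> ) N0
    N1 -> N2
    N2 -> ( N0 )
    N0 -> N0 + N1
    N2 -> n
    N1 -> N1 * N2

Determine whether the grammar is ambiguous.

(A0, U, H are unreachable from N0, so their rules don't affect L(N0).) This is a standard precedence ladder (N0 over N1 over N2), with each level left-recursive on its own operator ('+' at N0, '*' at N1). That structure is LR(1), hence unambiguous.

Unambiguous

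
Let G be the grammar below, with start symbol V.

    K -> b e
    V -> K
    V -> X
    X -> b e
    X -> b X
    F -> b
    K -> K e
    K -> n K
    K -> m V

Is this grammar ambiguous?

Witness: b e

Derivation 1: V ⇒ K ⇒ b e
Derivation 2: V ⇒ X ⇒ b e

Two distinct leftmost derivations for the same string.

Ambiguous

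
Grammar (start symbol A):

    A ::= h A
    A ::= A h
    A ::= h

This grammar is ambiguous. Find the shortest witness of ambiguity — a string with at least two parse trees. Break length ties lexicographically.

h h

length 1: no string has ≥2 trees
length 2: h h has 2 parse trees

Two derivations of h h:
  A ⇒ h A ⇒ h h
  A ⇒ A h ⇒ h h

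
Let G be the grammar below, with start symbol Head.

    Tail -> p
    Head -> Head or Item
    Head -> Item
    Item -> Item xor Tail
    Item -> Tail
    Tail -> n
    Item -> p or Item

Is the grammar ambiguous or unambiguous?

Ambiguous

Witness: p or n

Derivation 1: Head ⇒ Head or Item ⇒ Item or Item ⇒ Tail or Item ⇒ p or Item ⇒ p or Tail ⇒ p or n
Derivation 2: Head ⇒ Item ⇒ p or Item ⇒ p or Tail ⇒ p or n

Two distinct leftmost derivations for the same string.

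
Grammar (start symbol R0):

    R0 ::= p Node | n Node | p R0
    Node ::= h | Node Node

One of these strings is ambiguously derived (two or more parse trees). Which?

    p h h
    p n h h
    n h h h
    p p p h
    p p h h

p h h: 1 tree
p n h h: 1 tree
n h h h: 2 trees
p p p h: 1 tree
p p h h: 1 tree

n h h h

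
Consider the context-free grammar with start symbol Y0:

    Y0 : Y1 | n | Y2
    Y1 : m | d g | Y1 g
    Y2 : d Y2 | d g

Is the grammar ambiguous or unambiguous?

Witness: d g

Derivation 1: Y0 ⇒ Y1 ⇒ d g
Derivation 2: Y0 ⇒ Y2 ⇒ d g

Two distinct leftmost derivations for the same string.

Ambiguous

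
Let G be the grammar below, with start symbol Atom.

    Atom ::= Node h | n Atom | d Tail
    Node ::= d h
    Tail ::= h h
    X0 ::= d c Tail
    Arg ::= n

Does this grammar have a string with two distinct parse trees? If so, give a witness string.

Witness: d h h

Derivation 1: Atom ⇒ Node h ⇒ d h h
Derivation 2: Atom ⇒ d Tail ⇒ d h h

Two distinct leftmost derivations for the same string.

Ambiguous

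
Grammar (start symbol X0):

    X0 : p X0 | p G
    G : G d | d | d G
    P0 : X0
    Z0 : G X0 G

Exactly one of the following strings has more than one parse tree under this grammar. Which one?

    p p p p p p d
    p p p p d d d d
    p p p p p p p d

p p p p d d d d

p p p p p p d: 1 tree
p p p p d d d d: 8 trees
p p p p p p p d: 1 tree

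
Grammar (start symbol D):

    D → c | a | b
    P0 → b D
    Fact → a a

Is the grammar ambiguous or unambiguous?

Only D is reachable from D; ignoring the rest: Each reachable nonterminal has at most one production per leading terminal, and all productions are right-linear; the derivation is determined token-by-token.

Unambiguous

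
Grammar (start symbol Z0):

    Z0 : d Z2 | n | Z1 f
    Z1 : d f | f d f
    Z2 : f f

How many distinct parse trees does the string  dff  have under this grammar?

2

Parse trees for dff:
  [Z0 d [Z2 f f]]
  [Z0 [Z1 d f] f]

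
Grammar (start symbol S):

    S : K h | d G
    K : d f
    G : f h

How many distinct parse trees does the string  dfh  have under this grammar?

2

Parse trees for dfh:
  [S [K d f] h]
  [S d [G f h]]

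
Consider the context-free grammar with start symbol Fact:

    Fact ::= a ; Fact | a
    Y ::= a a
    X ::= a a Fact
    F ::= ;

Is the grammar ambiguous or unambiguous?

Unambiguous

(Y, X, F are unreachable from Fact, so their rules don't affect L(Fact).) The reachable grammar is A → atom sep A | atom. Each atom is followed by either the separator (recurse) or end-of-string (stop) — no choice point.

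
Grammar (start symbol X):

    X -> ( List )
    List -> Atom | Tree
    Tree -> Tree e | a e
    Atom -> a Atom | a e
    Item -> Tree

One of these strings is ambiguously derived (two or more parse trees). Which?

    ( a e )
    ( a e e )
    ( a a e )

( a e ): 2 trees
( a e e ): 1 tree
( a a e ): 1 tree

( a e )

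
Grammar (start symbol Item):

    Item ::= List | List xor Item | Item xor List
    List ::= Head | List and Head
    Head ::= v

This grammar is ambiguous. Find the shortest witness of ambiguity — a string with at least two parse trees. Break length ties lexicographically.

v xor v

length 1: no string has ≥2 trees
length 3: v xor v has 2 parse trees

Two derivations of v xor v:
  Item ⇒ List xor Item ⇒ Head xor Item ⇒ v xor Item ⇒ v xor List ⇒ v xor Head ⇒ v xor v
  Item ⇒ Item xor List ⇒ List xor List ⇒ Head xor List ⇒ v xor List ⇒ v xor Head ⇒ v xor v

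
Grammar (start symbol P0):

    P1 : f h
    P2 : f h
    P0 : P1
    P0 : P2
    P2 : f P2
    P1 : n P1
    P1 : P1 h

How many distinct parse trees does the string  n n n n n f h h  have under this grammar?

Parse trees for n n n n n f h h:
  [P0 [P1 n [P1 n [P1 n [P1 n [P1 n [P1 [P1 f h] h]]]]]]]
  [P0 [P1 n [P1 n [P1 n [P1 n [P1 [P1 n [P1 f h]] h]]]]]]
  [P0 [P1 n [P1 n [P1 n [P1 [P1 n [P1 n [P1 f h]]] h]]]]]
  [P0 [P1 n [P1 n [P1 [P1 n [P1 n [P1 n [P1 f h]]]] h]]]]
  [P0 [P1 n [P1 [P1 n [P1 n [P1 n [P1 n [P1 f h]]]]] h]]]
  [P0 [P1 [P1 n [P1 n [P1 n [P1 n [P1 n [P1 f h]]]]]] h]]

6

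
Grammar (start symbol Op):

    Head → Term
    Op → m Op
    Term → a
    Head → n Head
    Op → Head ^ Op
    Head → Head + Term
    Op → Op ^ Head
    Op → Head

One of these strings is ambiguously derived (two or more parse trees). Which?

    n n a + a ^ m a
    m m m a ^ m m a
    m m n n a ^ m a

n n a + a ^ m a

n n a + a ^ m a: 3 trees
m m m a ^ m m a: 1 tree
m m n n a ^ m a: 1 tree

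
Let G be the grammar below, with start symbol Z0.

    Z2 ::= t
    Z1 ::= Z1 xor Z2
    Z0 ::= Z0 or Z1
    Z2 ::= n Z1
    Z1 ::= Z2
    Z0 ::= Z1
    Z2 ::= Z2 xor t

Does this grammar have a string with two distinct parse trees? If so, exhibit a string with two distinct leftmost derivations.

Witness: t xor t

Derivation 1: Z0 ⇒ Z1 ⇒ Z1 xor Z2 ⇒ Z2 xor Z2 ⇒ t xor Z2 ⇒ t xor t
Derivation 2: Z0 ⇒ Z1 ⇒ Z2 ⇒ Z2 xor t ⇒ t xor t

Two distinct leftmost derivations for the same string.

Ambiguous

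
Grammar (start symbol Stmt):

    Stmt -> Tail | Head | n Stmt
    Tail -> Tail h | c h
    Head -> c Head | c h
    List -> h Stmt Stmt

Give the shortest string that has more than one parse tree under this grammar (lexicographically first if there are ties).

c h

length 2: c h has 2 parse trees

Two derivations of c h:
  Stmt ⇒ Tail ⇒ c h
  Stmt ⇒ Head ⇒ c h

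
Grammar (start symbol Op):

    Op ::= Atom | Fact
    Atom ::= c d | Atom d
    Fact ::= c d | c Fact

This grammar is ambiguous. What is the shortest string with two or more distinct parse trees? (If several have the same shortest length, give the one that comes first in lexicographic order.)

c d

length 2: c d has 2 parse trees

Two derivations of c d:
  Op ⇒ Atom ⇒ c d
  Op ⇒ Fact ⇒ c d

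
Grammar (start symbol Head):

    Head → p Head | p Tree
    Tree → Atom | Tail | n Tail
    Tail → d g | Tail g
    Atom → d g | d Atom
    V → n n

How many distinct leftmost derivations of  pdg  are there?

Parse trees for pdg:
  [Head p [Tree [Atom d g]]]
  [Head p [Tree [Tail d g]]]

2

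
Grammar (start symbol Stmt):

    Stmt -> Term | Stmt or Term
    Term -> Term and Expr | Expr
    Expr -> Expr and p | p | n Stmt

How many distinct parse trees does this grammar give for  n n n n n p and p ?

12

Parse trees for n n n n n p and p (showing first 6 of 12):
  [Stmt [Term [Term [Expr n [Stmt [Term [Expr n [Stmt [Term [Expr n [Stmt [Term [Expr n [Stmt [Term [Expr n [Stmt [Term [Expr p]]]]]]]]]]]]]]]]] and [Expr p]]]
  [Stmt [Term [Expr [Expr n [Stmt [Term [Expr n [Stmt [Term [Expr n [Stmt [Term [Expr n [Stmt [Term [Expr n [Stmt [Term [Expr p]]]]]]]]]]]]]]]] and p]]]
  [Stmt [Term [Expr n [Stmt [Term [Term [Expr n [Stmt [Term [Expr n [Stmt [Term [Expr n [Stmt [Term [Expr n [Stmt [Term [Expr p]]]]]]]]]]]]]] and [Expr p]]]]]]
  [Stmt [Term [Expr n [Stmt [Term [Expr [Expr n [Stmt [Term [Expr n [Stmt [Term [Expr n [Stmt [Term [Expr n [Stmt [Term [Expr p]]]]]]]]]]]]] and p]]]]]]
  [Stmt [Term [Expr n [Stmt [Term [Expr n [Stmt [Term [Term [Expr n [Stmt [Term [Expr n [Stmt [Term [Expr n [Stmt [Term [Expr p]]]]]]]]]]] and [Expr p]]]]]]]]]
  [Stmt [Term [Expr n [Stmt [Term [Expr n [Stmt [Term [Expr [Expr n [Stmt [Term [Expr n [Stmt [Term [Expr n [Stmt [Term [Expr p]]]]]]]]]] and p]]]]]]]]]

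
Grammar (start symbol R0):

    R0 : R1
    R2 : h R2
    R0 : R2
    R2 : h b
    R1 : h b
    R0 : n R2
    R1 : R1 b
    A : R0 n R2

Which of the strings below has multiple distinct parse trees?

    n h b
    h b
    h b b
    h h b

h b

n h b: 1 tree
h b: 2 trees
h b b: 1 tree
h h b: 1 tree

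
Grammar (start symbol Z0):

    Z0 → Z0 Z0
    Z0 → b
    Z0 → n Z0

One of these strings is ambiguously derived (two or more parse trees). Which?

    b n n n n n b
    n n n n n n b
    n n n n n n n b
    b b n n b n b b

b n n n n n b: 1 tree
n n n n n n b: 1 tree
n n n n n n n b: 1 tree
b b n n b n b b: 43 trees

b b n n b n b b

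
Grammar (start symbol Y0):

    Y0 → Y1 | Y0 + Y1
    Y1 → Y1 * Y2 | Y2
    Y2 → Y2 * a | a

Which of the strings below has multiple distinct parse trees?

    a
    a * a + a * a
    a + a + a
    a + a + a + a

a * a + a * a

a: 1 tree
a * a + a * a: 4 trees
a + a + a: 1 tree
a + a + a + a: 1 tree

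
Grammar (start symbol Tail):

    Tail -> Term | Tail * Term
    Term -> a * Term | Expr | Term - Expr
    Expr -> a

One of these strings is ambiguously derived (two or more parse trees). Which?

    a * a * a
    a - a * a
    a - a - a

a * a * a: 4 trees
a - a * a: 1 tree
a - a - a: 1 tree

a * a * a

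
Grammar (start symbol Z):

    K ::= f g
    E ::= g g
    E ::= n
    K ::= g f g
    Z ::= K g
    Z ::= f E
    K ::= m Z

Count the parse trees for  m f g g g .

2

Parse trees for m f g g g:
  [Z [K m [Z [K f g] g]] g]
  [Z [K m [Z f [E g g]]] g]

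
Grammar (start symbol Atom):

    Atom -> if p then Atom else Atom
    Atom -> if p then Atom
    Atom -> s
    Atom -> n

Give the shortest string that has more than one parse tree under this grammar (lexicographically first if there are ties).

length 1: no string has ≥2 trees
length 4: no string has ≥2 trees
length 6: no string has ≥2 trees
length 7: no string has ≥2 trees
length 9: if p then if p then n else n has 2 parse trees

Two derivations of if p then if p then n else n:
  Atom ⇒ if p then Atom else Atom ⇒ if p then if p then Atom else Atom ⇒ if p then if p then n else Atom ⇒ if p then if p then n else n
  Atom ⇒ if p then Atom ⇒ if p then if p then Atom else Atom ⇒ if p then if p then n else Atom ⇒ if p then if p then n else n

if p then if p then n else n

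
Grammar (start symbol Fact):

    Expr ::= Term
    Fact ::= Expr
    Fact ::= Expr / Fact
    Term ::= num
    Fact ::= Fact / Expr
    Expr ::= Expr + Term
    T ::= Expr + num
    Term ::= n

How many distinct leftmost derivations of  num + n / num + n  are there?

2

Parse trees for num + n / num + n:
  [Fact [Expr [Expr [Term num]] + [Term n]] / [Fact [Expr [Expr [Term num]] + [Term n]]]]
  [Fact [Fact [Expr [Expr [Term num]] + [Term n]]] / [Expr [Expr [Term num]] + [Term n]]]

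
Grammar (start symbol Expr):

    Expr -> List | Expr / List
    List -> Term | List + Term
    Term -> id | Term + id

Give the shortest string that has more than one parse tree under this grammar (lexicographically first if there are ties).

length 1: no string has ≥2 trees
length 3: id + id has 2 parse trees

Two derivations of id + id:
  Expr ⇒ List ⇒ Term ⇒ Term + id ⇒ id + id
  Expr ⇒ List ⇒ List + Term ⇒ Term + Term ⇒ id + Term ⇒ id + id

id + id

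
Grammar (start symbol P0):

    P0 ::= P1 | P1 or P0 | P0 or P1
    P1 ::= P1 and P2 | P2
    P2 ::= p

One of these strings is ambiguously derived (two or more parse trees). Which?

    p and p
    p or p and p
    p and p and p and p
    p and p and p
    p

p and p: 1 tree
p or p and p: 2 trees
p and p and p and p: 1 tree
p and p and p: 1 tree
p: 1 tree

p or p and p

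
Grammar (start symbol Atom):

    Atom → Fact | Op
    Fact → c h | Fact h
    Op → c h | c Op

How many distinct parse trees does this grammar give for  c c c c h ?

1

Parse trees for c c c c h:
  [Atom [Op c [Op c [Op c [Op c h]]]]]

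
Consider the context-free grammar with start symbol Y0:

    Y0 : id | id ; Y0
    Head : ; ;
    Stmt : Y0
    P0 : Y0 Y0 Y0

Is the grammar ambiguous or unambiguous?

Unambiguous

(Head, Stmt, P0 are unreachable from Y0, so their rules don't affect L(Y0).) The reachable grammar is A → atom sep A | atom. Each atom is followed by either the separator (recurse) or end-of-string (stop) — no choice point.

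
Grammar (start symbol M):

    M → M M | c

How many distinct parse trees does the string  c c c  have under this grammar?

2

Parse trees for c c c:
  [M [M c] [M [M c] [M c]]]
  [M [M [M c] [M c]] [M c]]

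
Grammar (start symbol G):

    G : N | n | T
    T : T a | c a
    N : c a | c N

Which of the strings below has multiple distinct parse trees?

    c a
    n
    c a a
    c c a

c a: 2 trees
n: 1 tree
c a a: 1 tree
c c a: 1 tree

c a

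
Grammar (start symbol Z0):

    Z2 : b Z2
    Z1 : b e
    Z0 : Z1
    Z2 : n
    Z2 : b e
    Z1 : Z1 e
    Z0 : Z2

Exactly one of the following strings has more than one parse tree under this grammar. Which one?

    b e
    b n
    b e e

b e

b e: 2 trees
b n: 1 tree
b e e: 1 tree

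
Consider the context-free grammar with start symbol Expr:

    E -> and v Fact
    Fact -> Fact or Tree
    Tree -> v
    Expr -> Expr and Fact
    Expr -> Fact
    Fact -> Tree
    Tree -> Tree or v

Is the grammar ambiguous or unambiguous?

Witness: v or v

Derivation 1: Expr ⇒ Fact ⇒ Fact or Tree ⇒ Tree or Tree ⇒ v or Tree ⇒ v or v
Derivation 2: Expr ⇒ Fact ⇒ Tree ⇒ Tree or v ⇒ v or v

Two distinct leftmost derivations for the same string.

Ambiguous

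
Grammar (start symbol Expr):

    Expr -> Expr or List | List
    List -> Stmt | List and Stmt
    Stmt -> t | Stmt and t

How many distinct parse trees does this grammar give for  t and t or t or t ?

2

Parse trees for t and t or t or t:
  [Expr [Expr [Expr [List [Stmt [Stmt t] and t]]] or [List [Stmt t]]] or [List [Stmt t]]]
  [Expr [Expr [Expr [List [List [Stmt t]] and [Stmt t]]] or [List [Stmt t]]] or [List [Stmt t]]]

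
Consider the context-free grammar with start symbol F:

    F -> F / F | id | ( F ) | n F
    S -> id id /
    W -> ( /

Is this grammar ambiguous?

Ambiguous

Witness: n id / id

Derivation 1: F ⇒ F / F ⇒ n F / F ⇒ n id / F ⇒ n id / id
Derivation 2: F ⇒ n F ⇒ n F / F ⇒ n id / F ⇒ n id / id

Two distinct leftmost derivations for the same string.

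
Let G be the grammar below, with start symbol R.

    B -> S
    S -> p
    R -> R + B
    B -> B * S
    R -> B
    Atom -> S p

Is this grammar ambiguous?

Unambiguous

(Atom is unreachable from R, so its rules don't affect L(R).) The grammar is stratified — R handles '+' (left-recursive), B handles '*', S atoms. Each operator has a fixed associativity and precedence level, so every string has one parse.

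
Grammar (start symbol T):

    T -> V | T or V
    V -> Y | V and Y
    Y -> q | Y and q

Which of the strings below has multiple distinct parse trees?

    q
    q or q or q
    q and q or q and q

q: 1 tree
q or q or q: 1 tree
q and q or q and q: 4 trees

q and q or q and q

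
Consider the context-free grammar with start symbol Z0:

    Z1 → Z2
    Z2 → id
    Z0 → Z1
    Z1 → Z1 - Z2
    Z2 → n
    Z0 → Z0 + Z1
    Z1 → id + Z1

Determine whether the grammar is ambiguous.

Witness: id + id

Derivation 1: Z0 ⇒ Z1 ⇒ id + Z1 ⇒ id + Z2 ⇒ id + id
Derivation 2: Z0 ⇒ Z0 + Z1 ⇒ Z1 + Z1 ⇒ Z2 + Z1 ⇒ id + Z1 ⇒ id + Z2 ⇒ id + id

Two distinct leftmost derivations for the same string.

Ambiguous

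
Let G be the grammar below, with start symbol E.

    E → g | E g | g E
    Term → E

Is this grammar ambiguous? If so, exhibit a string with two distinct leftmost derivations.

Ambiguous

Witness: g g

Derivation 1: E ⇒ E g ⇒ g g
Derivation 2: E ⇒ g E ⇒ g g

Two distinct leftmost derivations for the same string.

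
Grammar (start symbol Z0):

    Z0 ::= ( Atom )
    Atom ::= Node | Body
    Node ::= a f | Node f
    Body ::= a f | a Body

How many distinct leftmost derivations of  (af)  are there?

2

Parse trees for (af):
  [Z0 ( [Atom [Node a f]] )]
  [Z0 ( [Atom [Body a f]] )]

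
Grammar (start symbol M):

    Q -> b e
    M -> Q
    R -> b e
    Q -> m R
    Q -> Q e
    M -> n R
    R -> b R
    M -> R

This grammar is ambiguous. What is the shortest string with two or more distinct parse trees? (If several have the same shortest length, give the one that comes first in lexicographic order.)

length 2: b e has 2 parse trees

Two derivations of b e:
  M ⇒ Q ⇒ b e
  M ⇒ R ⇒ b e

b e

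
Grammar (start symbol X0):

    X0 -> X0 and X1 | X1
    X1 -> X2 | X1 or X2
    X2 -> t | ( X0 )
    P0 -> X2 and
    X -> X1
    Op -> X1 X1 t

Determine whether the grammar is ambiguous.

Only X0, X1, X2 are reachable from X0; ignoring the rest: X0 → X0 and X1 | X1  ;  X1 → X1 or X2 | X2  — a left-associative chain with X2 at the bottom. Each string factors uniquely by precedence.

Unambiguous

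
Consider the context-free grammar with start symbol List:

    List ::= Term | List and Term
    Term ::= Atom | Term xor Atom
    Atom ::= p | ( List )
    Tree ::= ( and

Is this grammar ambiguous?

(Tree is unreachable from List, so its rules don't affect L(List).) The grammar is stratified — List handles 'and' (left-recursive), Term handles 'xor', Atom atoms. Each operator has a fixed associativity and precedence level, so every string has one parse.

Unambiguous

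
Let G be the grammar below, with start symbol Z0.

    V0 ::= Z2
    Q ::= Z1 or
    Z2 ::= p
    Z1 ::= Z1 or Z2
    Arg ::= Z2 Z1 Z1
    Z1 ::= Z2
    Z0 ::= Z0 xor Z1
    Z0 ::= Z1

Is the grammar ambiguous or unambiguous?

Only Z0, Z1, Z2 are reachable from Z0; ignoring the rest: The grammar is stratified — Z0 handles 'xor' (left-recursive), Z1 handles 'or', Z2 atoms. Each operator has a fixed associativity and precedence level, so every string has one parse.

Unambiguous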